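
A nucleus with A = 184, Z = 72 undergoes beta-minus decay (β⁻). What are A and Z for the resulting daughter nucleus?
Daughter: A = 184, Z = 73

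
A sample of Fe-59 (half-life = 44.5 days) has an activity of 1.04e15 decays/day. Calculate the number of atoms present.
N = A/λ = 6.677e16 atoms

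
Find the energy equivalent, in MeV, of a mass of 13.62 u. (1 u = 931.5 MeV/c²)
E = mc² = 12690 MeV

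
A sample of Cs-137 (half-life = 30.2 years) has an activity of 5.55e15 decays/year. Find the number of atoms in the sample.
N = A/λ = 2.418e17 atoms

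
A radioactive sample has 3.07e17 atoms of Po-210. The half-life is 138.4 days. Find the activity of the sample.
A = λN = 1.538e15 decays/day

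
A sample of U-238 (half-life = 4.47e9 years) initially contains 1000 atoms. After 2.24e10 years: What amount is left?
N = N₀(1/2)^(t/t½) = 31.01 atoms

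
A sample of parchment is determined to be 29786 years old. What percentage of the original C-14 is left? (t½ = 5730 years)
N/N₀ = (1/2)^(t/t½) = 0.02724 = 2.72%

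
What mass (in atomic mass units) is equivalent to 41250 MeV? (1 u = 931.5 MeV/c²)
m = E/c² = 44.28 u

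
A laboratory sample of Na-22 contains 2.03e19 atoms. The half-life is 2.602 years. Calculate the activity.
A = λN = 5.408e18 decays/year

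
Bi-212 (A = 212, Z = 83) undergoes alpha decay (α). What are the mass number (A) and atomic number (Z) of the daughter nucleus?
Daughter: A = 208, Z = 81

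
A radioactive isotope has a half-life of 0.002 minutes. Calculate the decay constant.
λ = ln(2)/t½ = 346.6 minute⁻¹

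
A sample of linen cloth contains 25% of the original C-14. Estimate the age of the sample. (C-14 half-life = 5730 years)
Age = t½ × log₂(1/ratio) = 11460 years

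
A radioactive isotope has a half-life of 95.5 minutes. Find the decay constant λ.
λ = ln(2)/t½ = 0.007258 minute⁻¹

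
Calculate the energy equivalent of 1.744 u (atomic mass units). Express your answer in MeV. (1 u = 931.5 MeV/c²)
E = mc² = 1625 MeV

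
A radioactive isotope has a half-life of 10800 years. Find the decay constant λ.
λ = ln(2)/t½ = 6.418e-5 year⁻¹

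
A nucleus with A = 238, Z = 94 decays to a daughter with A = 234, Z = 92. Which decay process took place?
ΔA = -4, ΔZ = -2 ⇒ alpha decay (α)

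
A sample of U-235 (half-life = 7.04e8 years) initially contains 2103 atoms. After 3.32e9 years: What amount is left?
N = N₀(1/2)^(t/t½) = 80.02 atoms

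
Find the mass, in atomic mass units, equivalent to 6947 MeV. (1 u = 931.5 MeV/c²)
m = E/c² = 7.458 u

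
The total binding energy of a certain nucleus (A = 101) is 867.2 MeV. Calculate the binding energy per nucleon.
B.E./A = 867.2/101 = 8.586 MeV/nucleon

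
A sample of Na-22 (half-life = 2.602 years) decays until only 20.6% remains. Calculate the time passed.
t = t½ × log₂(N₀/N) = 5.931 years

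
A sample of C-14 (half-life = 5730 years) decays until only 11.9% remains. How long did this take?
t = t½ × log₂(N₀/N) = 17600 years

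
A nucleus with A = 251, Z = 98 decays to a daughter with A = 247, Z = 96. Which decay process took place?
ΔA = -4, ΔZ = -2 ⇒ alpha decay (α)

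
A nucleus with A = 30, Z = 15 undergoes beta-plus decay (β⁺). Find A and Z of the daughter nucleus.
Daughter: A = 30, Z = 14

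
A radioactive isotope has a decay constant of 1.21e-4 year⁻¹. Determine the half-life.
t½ = ln(2)/λ = 5728 years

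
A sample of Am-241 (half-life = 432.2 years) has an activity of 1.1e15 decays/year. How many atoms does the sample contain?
N = A/λ = 6.859e17 atoms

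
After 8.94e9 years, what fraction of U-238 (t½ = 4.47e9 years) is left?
N/N₀ = (1/2)^(t/t½) = 0.25 = 25%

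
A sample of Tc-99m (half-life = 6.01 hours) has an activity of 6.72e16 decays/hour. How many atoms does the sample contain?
N = A/λ = 5.827e17 atoms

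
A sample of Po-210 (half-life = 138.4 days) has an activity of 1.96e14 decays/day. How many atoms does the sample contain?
N = A/λ = 3.914e16 atoms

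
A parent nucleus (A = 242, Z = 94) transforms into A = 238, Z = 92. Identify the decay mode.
ΔA = -4, ΔZ = -2 ⇒ alpha decay (α)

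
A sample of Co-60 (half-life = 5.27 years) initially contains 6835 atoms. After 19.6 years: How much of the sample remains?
N = N₀(1/2)^(t/t½) = 519 atoms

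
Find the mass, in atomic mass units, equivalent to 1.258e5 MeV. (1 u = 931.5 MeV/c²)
m = E/c² = 135.1 u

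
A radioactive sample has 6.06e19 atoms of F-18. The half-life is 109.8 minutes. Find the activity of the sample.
A = λN = 3.826e17 decays/minute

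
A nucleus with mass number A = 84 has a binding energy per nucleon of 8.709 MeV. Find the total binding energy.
B.E. = 8.709 × 84 = 731.6 MeV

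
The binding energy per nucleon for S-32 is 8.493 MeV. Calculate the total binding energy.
B.E. = 8.493 × 32 = 271.8 MeV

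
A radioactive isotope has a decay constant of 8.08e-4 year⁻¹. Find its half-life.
t½ = ln(2)/λ = 857.9 years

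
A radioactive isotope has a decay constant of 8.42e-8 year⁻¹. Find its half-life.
t½ = ln(2)/λ = 8.232e6 years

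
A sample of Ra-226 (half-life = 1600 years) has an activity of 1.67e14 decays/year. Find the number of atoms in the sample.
N = A/λ = 3.855e17 atoms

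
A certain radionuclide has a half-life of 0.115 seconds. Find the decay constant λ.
λ = ln(2)/t½ = 6.027 second⁻¹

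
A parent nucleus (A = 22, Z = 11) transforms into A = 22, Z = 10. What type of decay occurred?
ΔA = 0, ΔZ = -1 ⇒ beta-plus decay (β⁺) or electron capture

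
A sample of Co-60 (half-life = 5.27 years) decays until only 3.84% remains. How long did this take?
t = t½ × log₂(N₀/N) = 24.78 years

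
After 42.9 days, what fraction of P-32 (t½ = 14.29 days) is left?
N/N₀ = (1/2)^(t/t½) = 0.1248 = 12.5%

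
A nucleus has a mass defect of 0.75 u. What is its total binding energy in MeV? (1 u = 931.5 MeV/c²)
B.E. = Δm × 931.5 = 698.6 MeV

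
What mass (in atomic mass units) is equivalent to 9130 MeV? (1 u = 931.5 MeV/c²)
m = E/c² = 9.801 u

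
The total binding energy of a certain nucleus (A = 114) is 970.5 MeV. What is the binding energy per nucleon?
B.E./A = 970.5/114 = 8.513 MeV/nucleon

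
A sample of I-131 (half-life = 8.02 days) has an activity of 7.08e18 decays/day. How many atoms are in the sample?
N = A/λ = 8.192e19 atoms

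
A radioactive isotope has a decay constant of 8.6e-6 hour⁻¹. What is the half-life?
t½ = ln(2)/λ = 80600 hours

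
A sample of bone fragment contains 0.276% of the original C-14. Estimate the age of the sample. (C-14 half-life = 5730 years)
Age = t½ × log₂(1/ratio) = 48710 years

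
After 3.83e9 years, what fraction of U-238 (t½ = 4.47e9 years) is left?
N/N₀ = (1/2)^(t/t½) = 0.5522 = 55.2%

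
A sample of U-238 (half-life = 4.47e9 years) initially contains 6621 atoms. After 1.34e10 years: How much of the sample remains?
N = N₀(1/2)^(t/t½) = 828.9 atoms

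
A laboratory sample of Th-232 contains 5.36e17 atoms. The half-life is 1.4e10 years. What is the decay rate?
A = λN = 2.654e7 decays/year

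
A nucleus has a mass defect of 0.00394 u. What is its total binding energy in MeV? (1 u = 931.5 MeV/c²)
B.E. = Δm × 931.5 = 3.67 MeV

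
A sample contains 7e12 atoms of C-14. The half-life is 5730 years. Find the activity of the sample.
A = λN = 8.468e8 decays/year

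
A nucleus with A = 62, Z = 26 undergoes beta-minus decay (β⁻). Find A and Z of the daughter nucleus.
Daughter: A = 62, Z = 27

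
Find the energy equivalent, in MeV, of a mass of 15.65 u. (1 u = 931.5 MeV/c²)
E = mc² = 14580 MeV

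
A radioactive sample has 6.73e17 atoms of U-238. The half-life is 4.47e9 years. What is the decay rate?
A = λN = 1.044e8 decays/year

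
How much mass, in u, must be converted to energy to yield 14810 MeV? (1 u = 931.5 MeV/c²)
m = E/c² = 15.9 u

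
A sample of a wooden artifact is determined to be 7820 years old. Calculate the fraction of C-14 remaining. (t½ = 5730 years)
N/N₀ = (1/2)^(t/t½) = 0.3883 = 38.8%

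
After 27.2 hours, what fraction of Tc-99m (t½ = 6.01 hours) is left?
N/N₀ = (1/2)^(t/t½) = 0.04341 = 4.34%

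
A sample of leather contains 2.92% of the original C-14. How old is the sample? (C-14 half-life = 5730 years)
Age = t½ × log₂(1/ratio) = 29210 years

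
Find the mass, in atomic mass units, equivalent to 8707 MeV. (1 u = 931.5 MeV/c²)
m = E/c² = 9.347 u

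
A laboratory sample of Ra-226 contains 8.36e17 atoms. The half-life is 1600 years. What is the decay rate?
A = λN = 3.622e14 decays/year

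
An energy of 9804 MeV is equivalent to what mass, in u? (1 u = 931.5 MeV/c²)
m = E/c² = 10.52 u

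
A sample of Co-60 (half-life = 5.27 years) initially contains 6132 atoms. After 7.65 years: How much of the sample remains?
N = N₀(1/2)^(t/t½) = 2242 atoms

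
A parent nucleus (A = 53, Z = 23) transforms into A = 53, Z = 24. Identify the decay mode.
ΔA = 0, ΔZ = +1 ⇒ beta-minus decay (β⁻)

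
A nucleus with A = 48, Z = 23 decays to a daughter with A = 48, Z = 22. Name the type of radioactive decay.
ΔA = 0, ΔZ = -1 ⇒ beta-plus decay (β⁺) or electron capture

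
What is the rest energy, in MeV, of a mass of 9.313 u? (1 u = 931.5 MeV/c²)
E = mc² = 8675 MeV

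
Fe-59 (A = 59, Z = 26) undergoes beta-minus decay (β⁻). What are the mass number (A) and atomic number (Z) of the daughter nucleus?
Daughter: A = 59, Z = 27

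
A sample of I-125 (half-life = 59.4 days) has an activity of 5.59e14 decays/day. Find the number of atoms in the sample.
N = A/λ = 4.79e16 atoms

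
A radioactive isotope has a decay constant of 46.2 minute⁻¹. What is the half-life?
t½ = ln(2)/λ = 0.015 minutes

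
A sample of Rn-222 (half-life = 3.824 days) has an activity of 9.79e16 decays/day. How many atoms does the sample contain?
N = A/λ = 5.401e17 atoms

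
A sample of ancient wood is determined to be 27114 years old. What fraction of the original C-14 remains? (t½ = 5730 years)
N/N₀ = (1/2)^(t/t½) = 0.03763 = 3.76%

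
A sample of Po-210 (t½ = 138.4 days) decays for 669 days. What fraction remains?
N/N₀ = (1/2)^(t/t½) = 0.03507 = 3.51%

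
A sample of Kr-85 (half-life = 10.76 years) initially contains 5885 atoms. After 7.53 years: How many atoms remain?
N = N₀(1/2)^(t/t½) = 3623 atoms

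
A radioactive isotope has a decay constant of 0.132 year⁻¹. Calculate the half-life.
t½ = ln(2)/λ = 5.251 years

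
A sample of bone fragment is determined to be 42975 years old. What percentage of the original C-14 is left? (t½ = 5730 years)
N/N₀ = (1/2)^(t/t½) = 0.005524 = 0.552%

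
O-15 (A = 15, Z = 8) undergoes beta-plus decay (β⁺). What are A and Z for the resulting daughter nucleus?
Daughter: A = 15, Z = 7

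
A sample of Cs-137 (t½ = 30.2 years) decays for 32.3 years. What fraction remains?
N/N₀ = (1/2)^(t/t½) = 0.4765 = 47.6%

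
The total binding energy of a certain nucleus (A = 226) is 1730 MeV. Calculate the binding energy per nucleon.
B.E./A = 1730/226 = 7.655 MeV/nucleon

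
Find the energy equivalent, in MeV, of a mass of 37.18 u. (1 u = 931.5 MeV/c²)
E = mc² = 34630 MeV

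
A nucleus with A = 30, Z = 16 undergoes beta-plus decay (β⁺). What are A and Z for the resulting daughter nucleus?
Daughter: A = 30, Z = 15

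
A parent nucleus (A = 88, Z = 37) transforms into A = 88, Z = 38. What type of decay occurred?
ΔA = 0, ΔZ = +1 ⇒ beta-minus decay (β⁻)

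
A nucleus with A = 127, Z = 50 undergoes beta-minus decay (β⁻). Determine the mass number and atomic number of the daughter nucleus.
Daughter: A = 127, Z = 51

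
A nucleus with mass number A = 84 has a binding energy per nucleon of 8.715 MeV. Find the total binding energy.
B.E. = 8.715 × 84 = 732.1 MeV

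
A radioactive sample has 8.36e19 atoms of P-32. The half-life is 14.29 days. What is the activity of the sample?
A = λN = 4.055e18 decays/day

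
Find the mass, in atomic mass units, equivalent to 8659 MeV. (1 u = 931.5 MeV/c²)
m = E/c² = 9.296 u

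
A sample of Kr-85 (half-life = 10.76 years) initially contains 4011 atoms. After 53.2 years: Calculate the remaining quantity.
N = N₀(1/2)^(t/t½) = 130.3 atoms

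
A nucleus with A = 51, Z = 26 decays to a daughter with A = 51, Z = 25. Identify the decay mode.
ΔA = 0, ΔZ = -1 ⇒ beta-plus decay (β⁺) or electron capture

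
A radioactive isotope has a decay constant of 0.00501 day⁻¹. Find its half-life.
t½ = ln(2)/λ = 138.4 days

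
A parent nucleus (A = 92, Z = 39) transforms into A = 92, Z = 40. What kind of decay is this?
ΔA = 0, ΔZ = +1 ⇒ beta-minus decay (β⁻)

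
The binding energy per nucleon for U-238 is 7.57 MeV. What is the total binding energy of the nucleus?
B.E. = 7.57 × 238 = 1802 MeV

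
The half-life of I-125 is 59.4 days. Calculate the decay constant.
λ = ln(2)/t½ = 0.01167 day⁻¹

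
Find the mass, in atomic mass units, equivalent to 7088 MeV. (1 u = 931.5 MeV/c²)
m = E/c² = 7.609 u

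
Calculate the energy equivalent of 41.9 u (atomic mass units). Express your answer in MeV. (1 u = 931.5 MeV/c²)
E = mc² = 39030 MeV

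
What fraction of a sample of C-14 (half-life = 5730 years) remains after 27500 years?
N/N₀ = (1/2)^(t/t½) = 0.03591 = 3.59%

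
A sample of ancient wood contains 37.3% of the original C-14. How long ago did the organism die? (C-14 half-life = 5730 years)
Age = t½ × log₂(1/ratio) = 8152 years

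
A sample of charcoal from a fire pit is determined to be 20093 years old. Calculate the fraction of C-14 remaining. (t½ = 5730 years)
N/N₀ = (1/2)^(t/t½) = 0.08798 = 8.8%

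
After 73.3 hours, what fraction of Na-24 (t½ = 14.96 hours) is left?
N/N₀ = (1/2)^(t/t½) = 0.0335 = 3.35%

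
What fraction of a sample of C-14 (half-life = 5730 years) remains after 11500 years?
N/N₀ = (1/2)^(t/t½) = 0.2488 = 24.9%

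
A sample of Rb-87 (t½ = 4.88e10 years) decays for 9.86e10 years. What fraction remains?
N/N₀ = (1/2)^(t/t½) = 0.2465 = 24.6%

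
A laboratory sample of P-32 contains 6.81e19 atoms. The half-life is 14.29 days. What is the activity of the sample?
A = λN = 3.303e18 decays/day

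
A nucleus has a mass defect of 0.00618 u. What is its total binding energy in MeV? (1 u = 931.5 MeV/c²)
B.E. = Δm × 931.5 = 5.757 MeV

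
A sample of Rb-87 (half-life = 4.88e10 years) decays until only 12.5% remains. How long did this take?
t = t½ × log₂(N₀/N) = 1.464e11 years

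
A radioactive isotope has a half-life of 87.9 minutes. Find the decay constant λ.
λ = ln(2)/t½ = 0.007886 minute⁻¹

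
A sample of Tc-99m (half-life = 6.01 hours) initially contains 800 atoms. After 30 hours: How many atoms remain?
N = N₀(1/2)^(t/t½) = 25.14 atoms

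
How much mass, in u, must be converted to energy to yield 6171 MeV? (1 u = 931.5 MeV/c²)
m = E/c² = 6.625 u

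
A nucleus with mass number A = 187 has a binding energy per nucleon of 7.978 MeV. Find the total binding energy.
B.E. = 7.978 × 187 = 1492 MeV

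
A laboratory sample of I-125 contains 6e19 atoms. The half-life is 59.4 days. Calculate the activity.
A = λN = 7.001e17 decays/day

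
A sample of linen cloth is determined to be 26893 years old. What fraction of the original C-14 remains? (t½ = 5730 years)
N/N₀ = (1/2)^(t/t½) = 0.03865 = 3.87%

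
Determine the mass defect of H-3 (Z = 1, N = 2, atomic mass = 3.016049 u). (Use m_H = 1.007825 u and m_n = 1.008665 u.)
Δm = Z·m_H + N·m_n − M = 0.009106 u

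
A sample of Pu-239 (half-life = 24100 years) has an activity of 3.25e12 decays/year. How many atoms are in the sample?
N = A/λ = 1.13e17 atoms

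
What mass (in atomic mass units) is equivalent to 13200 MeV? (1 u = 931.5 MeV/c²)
m = E/c² = 14.17 u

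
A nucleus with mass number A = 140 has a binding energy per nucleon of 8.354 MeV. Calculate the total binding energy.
B.E. = 8.354 × 140 = 1170 MeV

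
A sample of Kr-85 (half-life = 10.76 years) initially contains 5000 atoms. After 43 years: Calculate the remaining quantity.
N = N₀(1/2)^(t/t½) = 313.3 atoms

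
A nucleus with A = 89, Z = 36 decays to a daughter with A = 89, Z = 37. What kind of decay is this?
ΔA = 0, ΔZ = +1 ⇒ beta-minus decay (β⁻)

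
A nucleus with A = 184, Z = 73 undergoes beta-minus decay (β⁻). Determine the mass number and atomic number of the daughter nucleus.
Daughter: A = 184, Z = 74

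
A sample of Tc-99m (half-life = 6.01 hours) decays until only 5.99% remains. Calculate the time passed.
t = t½ × log₂(N₀/N) = 24.41 hours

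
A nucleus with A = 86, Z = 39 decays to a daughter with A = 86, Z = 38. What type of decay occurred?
ΔA = 0, ΔZ = -1 ⇒ beta-plus decay (β⁺) or electron capture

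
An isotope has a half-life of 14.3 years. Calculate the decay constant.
λ = ln(2)/t½ = 0.04847 year⁻¹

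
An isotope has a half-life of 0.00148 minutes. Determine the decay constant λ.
λ = ln(2)/t½ = 468.3 minute⁻¹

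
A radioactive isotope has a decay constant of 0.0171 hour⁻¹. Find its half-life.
t½ = ln(2)/λ = 40.53 hours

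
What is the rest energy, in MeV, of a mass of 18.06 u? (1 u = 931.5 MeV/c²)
E = mc² = 16820 MeV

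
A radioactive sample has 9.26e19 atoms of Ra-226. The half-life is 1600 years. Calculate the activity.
A = λN = 4.012e16 decays/year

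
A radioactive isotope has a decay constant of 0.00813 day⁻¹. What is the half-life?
t½ = ln(2)/λ = 85.26 days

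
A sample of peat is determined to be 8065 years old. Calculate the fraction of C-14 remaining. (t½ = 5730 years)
N/N₀ = (1/2)^(t/t½) = 0.377 = 37.7%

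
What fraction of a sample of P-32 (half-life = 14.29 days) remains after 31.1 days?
N/N₀ = (1/2)^(t/t½) = 0.2212 = 22.1%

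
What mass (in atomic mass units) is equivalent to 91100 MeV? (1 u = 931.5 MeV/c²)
m = E/c² = 97.8 u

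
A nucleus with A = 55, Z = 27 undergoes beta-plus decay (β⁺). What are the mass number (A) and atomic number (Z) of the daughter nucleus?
Daughter: A = 55, Z = 26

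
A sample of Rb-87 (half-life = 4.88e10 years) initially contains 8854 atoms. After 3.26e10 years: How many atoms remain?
N = N₀(1/2)^(t/t½) = 5572 atoms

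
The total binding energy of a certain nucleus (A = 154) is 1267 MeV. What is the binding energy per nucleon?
B.E./A = 1267/154 = 8.227 MeV/nucleon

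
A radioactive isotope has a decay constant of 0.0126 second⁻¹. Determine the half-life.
t½ = ln(2)/λ = 55.01 seconds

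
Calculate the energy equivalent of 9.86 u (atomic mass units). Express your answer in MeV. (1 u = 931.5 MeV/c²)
E = mc² = 9185 MeV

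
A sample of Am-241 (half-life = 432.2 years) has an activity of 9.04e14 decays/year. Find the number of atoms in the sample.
N = A/λ = 5.637e17 atoms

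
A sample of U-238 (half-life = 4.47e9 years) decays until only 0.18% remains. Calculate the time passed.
t = t½ × log₂(N₀/N) = 4.076e10 years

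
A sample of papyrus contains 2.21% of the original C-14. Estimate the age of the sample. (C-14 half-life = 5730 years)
Age = t½ × log₂(1/ratio) = 31510 years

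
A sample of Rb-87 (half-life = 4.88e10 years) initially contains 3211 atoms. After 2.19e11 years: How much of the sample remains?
N = N₀(1/2)^(t/t½) = 143.1 atoms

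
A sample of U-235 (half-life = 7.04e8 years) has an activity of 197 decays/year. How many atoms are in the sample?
N = A/λ = 2.001e11 atoms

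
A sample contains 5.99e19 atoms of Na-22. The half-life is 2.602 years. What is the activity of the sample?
A = λN = 1.596e19 decays/year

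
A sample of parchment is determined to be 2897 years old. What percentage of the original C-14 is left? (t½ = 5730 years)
N/N₀ = (1/2)^(t/t½) = 0.7044 = 70.4%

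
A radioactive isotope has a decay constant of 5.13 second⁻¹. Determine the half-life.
t½ = ln(2)/λ = 0.1351 seconds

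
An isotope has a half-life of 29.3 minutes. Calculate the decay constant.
λ = ln(2)/t½ = 0.02366 minute⁻¹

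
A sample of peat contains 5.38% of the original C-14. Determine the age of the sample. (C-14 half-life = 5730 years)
Age = t½ × log₂(1/ratio) = 24160 years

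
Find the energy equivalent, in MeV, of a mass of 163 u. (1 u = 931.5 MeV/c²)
E = mc² = 1.518e5 MeV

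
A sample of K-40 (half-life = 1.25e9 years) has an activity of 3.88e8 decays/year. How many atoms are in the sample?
N = A/λ = 6.997e17 atoms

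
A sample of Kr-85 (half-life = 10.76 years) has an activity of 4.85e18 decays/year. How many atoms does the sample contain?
N = A/λ = 7.529e19 atoms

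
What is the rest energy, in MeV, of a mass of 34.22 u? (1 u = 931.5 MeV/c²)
E = mc² = 31880 MeV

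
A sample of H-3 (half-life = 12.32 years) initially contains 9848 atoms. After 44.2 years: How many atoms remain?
N = N₀(1/2)^(t/t½) = 819.1 atoms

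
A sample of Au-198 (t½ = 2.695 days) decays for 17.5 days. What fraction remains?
N/N₀ = (1/2)^(t/t½) = 0.0111 = 1.11%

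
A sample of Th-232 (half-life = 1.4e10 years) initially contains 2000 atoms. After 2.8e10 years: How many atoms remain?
N = N₀(1/2)^(t/t½) = 500 atoms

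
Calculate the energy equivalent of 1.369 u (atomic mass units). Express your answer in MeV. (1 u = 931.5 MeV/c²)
E = mc² = 1275 MeV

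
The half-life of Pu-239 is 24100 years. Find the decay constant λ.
λ = ln(2)/t½ = 2.876e-5 year⁻¹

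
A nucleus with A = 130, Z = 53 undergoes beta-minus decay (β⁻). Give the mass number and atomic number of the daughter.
Daughter: A = 130, Z = 54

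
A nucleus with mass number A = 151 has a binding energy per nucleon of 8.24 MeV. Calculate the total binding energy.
B.E. = 8.24 × 151 = 1244 MeV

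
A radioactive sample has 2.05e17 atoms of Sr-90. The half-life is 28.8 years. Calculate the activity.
A = λN = 4.934e15 decays/year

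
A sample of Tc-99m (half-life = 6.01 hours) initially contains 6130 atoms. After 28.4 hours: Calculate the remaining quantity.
N = N₀(1/2)^(t/t½) = 231.7 atoms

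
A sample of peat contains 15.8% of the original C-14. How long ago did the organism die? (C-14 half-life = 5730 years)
Age = t½ × log₂(1/ratio) = 15250 years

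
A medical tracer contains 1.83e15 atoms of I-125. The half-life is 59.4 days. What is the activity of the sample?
A = λN = 2.135e13 decays/day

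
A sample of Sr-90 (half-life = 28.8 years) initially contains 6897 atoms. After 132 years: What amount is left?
N = N₀(1/2)^(t/t½) = 287.7 atoms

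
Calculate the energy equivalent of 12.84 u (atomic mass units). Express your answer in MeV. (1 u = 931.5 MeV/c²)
E = mc² = 11960 MeV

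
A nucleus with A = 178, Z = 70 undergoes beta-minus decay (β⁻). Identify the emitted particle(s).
β⁻: electron (e⁻) + antineutrino (ν̄ₑ)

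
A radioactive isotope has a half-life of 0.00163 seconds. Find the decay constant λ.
λ = ln(2)/t½ = 425.2 second⁻¹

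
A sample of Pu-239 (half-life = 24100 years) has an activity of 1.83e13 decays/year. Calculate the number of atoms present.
N = A/λ = 6.363e17 atoms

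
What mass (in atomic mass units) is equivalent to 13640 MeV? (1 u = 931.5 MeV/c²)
m = E/c² = 14.64 u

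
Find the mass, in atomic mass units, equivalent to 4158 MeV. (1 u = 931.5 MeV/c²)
m = E/c² = 4.464 u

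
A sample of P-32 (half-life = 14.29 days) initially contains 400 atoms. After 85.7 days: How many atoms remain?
N = N₀(1/2)^(t/t½) = 6.262 atoms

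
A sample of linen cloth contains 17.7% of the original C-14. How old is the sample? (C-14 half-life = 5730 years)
Age = t½ × log₂(1/ratio) = 14310 years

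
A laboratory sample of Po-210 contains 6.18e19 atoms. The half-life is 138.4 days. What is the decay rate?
A = λN = 3.095e17 decays/day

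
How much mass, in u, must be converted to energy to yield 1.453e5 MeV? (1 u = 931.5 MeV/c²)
m = E/c² = 156 u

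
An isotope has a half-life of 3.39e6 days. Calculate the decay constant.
λ = ln(2)/t½ = 2.045e-7 day⁻¹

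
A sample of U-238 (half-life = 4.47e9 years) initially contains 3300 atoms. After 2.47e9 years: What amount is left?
N = N₀(1/2)^(t/t½) = 2250 atoms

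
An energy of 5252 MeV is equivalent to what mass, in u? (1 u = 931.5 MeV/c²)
m = E/c² = 5.638 u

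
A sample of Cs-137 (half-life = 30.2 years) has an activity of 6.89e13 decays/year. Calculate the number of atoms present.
N = A/λ = 3.002e15 atoms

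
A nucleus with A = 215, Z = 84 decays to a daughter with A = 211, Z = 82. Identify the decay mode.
ΔA = -4, ΔZ = -2 ⇒ alpha decay (α)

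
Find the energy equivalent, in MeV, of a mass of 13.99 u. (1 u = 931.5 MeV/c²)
E = mc² = 13030 MeV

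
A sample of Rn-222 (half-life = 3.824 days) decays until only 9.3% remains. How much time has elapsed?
t = t½ × log₂(N₀/N) = 13.1 days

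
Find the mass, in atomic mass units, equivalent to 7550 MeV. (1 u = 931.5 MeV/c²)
m = E/c² = 8.105 u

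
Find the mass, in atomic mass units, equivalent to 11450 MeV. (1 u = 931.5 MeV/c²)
m = E/c² = 12.29 u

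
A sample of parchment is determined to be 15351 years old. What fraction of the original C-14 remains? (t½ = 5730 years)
N/N₀ = (1/2)^(t/t½) = 0.1561 = 15.6%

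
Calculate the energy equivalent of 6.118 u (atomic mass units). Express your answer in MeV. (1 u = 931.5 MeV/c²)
E = mc² = 5699 MeV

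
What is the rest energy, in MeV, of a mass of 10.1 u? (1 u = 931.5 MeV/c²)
E = mc² = 9408 MeV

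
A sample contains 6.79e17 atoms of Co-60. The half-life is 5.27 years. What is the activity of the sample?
A = λN = 8.931e16 decays/year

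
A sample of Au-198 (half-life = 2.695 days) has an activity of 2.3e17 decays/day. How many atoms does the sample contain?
N = A/λ = 8.943e17 atoms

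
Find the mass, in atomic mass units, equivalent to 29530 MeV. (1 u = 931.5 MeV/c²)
m = E/c² = 31.7 u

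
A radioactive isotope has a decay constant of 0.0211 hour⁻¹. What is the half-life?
t½ = ln(2)/λ = 32.85 hours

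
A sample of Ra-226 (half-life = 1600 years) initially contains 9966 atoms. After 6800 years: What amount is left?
N = N₀(1/2)^(t/t½) = 523.8 atoms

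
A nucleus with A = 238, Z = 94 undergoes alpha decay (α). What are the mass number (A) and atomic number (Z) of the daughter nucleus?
Daughter: A = 234, Z = 92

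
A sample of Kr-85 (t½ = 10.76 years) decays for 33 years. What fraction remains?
N/N₀ = (1/2)^(t/t½) = 0.1193 = 11.9%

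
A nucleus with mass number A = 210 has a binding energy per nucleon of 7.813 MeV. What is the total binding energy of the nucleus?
B.E. = 7.813 × 210 = 1641 MeV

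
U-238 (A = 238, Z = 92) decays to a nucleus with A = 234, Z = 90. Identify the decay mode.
ΔA = -4, ΔZ = -2 ⇒ alpha decay (α)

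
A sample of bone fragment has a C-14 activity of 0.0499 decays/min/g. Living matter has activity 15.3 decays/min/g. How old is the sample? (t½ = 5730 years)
Age = t½ × log₂(A₀/A) = 47330 years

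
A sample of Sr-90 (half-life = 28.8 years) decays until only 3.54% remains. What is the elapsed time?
t = t½ × log₂(N₀/N) = 138.8 years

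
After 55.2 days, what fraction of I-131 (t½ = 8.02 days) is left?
N/N₀ = (1/2)^(t/t½) = 0.008474 = 0.847%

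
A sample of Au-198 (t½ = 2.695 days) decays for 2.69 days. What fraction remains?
N/N₀ = (1/2)^(t/t½) = 0.5006 = 50.1%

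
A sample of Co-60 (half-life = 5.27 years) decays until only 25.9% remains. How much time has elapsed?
t = t½ × log₂(N₀/N) = 10.27 years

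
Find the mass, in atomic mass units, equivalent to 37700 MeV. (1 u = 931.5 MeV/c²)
m = E/c² = 40.47 u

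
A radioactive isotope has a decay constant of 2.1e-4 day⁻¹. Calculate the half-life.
t½ = ln(2)/λ = 3301 days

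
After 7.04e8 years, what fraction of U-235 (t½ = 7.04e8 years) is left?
N/N₀ = (1/2)^(t/t½) = 0.5 = 50%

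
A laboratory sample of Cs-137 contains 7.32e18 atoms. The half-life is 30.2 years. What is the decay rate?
A = λN = 1.68e17 decays/year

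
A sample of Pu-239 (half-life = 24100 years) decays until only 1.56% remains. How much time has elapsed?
t = t½ × log₂(N₀/N) = 1.447e5 years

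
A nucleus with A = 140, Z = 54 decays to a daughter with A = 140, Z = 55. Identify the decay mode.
ΔA = 0, ΔZ = +1 ⇒ beta-minus decay (β⁻)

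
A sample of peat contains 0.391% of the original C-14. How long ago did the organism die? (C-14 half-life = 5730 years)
Age = t½ × log₂(1/ratio) = 45830 years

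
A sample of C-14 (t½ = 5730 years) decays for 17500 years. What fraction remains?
N/N₀ = (1/2)^(t/t½) = 0.1204 = 12%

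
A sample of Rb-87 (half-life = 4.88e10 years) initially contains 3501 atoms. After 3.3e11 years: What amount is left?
N = N₀(1/2)^(t/t½) = 32.25 atoms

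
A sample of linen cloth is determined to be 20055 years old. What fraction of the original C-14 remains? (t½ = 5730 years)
N/N₀ = (1/2)^(t/t½) = 0.08839 = 8.84%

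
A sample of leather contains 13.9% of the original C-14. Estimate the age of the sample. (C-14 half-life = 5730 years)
Age = t½ × log₂(1/ratio) = 16310 years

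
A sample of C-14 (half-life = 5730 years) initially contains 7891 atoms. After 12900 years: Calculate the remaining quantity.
N = N₀(1/2)^(t/t½) = 1657 atoms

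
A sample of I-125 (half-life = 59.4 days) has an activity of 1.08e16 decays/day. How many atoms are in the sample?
N = A/λ = 9.255e17 atoms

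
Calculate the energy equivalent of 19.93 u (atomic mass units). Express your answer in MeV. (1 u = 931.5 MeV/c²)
E = mc² = 18560 MeV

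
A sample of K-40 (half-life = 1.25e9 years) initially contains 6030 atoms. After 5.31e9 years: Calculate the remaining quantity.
N = N₀(1/2)^(t/t½) = 317.4 atoms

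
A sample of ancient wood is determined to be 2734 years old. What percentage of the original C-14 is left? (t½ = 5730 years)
N/N₀ = (1/2)^(t/t½) = 0.7184 = 71.8%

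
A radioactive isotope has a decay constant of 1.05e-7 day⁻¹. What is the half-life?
t½ = ln(2)/λ = 6.601e6 days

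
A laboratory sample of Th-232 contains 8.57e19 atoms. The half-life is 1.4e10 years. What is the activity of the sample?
A = λN = 4.243e9 decays/year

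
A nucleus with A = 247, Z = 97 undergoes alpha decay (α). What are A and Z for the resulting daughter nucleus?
Daughter: A = 243, Z = 95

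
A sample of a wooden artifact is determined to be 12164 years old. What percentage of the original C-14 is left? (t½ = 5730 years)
N/N₀ = (1/2)^(t/t½) = 0.2296 = 23%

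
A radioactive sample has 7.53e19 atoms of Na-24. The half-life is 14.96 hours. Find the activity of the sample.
A = λN = 3.489e18 decays/hour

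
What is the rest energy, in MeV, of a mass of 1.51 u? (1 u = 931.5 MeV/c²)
E = mc² = 1407 MeV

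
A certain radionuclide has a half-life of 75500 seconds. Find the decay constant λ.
λ = ln(2)/t½ = 9.181e-6 second⁻¹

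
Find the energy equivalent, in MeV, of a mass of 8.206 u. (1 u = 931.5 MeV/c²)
E = mc² = 7644 MeV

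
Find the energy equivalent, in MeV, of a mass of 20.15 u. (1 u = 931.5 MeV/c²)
E = mc² = 18770 MeV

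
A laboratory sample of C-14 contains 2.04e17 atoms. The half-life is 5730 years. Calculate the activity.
A = λN = 2.468e13 decays/year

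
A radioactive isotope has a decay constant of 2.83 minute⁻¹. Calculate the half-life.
t½ = ln(2)/λ = 0.2449 minutes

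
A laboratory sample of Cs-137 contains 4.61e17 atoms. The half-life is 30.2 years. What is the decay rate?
A = λN = 1.058e16 decays/year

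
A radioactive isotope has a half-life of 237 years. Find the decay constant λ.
λ = ln(2)/t½ = 0.002925 year⁻¹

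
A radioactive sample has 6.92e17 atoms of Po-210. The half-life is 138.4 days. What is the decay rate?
A = λN = 3.466e15 decays/day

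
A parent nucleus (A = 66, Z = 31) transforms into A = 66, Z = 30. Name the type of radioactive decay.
ΔA = 0, ΔZ = -1 ⇒ beta-plus decay (β⁺) or electron capture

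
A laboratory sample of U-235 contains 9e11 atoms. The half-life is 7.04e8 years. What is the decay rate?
A = λN = 886.1 decays/year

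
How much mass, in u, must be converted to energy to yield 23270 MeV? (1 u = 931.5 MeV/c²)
m = E/c² = 24.98 u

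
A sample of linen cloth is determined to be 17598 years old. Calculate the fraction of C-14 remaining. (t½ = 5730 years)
N/N₀ = (1/2)^(t/t½) = 0.119 = 11.9%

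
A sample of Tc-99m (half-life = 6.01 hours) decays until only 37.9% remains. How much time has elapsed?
t = t½ × log₂(N₀/N) = 8.412 hours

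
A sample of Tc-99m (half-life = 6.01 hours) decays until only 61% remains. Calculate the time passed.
t = t½ × log₂(N₀/N) = 4.286 hours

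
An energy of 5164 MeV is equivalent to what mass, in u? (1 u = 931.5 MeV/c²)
m = E/c² = 5.544 u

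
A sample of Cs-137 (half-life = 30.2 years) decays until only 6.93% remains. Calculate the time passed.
t = t½ × log₂(N₀/N) = 116.3 years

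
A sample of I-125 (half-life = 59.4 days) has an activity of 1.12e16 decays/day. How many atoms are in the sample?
N = A/λ = 9.598e17 atoms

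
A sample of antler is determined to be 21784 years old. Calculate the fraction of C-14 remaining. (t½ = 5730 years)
N/N₀ = (1/2)^(t/t½) = 0.07171 = 7.17%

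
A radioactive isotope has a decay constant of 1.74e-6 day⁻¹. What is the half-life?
t½ = ln(2)/λ = 3.984e5 days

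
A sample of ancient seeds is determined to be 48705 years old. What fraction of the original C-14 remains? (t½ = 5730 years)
N/N₀ = (1/2)^(t/t½) = 0.002762 = 0.276%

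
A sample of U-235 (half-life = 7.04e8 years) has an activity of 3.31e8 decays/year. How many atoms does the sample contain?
N = A/λ = 3.362e17 atoms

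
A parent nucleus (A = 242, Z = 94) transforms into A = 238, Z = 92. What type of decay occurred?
ΔA = -4, ΔZ = -2 ⇒ alpha decay (α)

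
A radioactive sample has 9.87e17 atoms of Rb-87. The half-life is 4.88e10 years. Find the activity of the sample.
A = λN = 1.402e7 decays/year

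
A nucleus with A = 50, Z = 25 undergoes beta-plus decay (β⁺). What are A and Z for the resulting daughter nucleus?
Daughter: A = 50, Z = 24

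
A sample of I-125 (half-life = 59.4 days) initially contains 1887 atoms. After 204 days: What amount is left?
N = N₀(1/2)^(t/t½) = 174.6 atoms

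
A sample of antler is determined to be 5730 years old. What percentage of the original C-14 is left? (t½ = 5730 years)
N/N₀ = (1/2)^(t/t½) = 0.5 = 50%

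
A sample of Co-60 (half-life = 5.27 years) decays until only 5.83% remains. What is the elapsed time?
t = t½ × log₂(N₀/N) = 21.61 years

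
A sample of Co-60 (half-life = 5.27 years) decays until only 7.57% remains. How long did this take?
t = t½ × log₂(N₀/N) = 19.62 years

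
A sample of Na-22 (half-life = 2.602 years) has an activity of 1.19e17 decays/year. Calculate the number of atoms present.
N = A/λ = 4.467e17 atoms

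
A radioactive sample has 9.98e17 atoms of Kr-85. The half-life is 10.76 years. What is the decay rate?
A = λN = 6.429e16 decays/year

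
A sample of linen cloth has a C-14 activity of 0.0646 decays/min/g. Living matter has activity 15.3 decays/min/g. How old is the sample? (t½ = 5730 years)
Age = t½ × log₂(A₀/A) = 45200 years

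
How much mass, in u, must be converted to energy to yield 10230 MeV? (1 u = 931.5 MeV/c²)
m = E/c² = 10.98 u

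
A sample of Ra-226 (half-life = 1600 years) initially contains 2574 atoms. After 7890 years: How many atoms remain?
N = N₀(1/2)^(t/t½) = 84.36 atoms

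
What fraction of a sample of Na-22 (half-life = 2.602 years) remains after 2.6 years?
N/N₀ = (1/2)^(t/t½) = 0.5003 = 50%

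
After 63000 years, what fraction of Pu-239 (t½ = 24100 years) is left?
N/N₀ = (1/2)^(t/t½) = 0.1633 = 16.3%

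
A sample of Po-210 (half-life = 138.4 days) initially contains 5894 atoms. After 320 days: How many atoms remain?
N = N₀(1/2)^(t/t½) = 1187 atoms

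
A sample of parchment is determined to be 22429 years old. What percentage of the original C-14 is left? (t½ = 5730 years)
N/N₀ = (1/2)^(t/t½) = 0.06632 = 6.63%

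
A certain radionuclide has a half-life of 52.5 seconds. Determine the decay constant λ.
λ = ln(2)/t½ = 0.0132 second⁻¹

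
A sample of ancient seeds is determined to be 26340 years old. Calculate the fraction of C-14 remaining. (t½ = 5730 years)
N/N₀ = (1/2)^(t/t½) = 0.04132 = 4.13%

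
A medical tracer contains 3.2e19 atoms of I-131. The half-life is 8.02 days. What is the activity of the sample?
A = λN = 2.766e18 decays/day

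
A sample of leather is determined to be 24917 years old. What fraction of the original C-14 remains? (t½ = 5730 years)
N/N₀ = (1/2)^(t/t½) = 0.04909 = 4.91%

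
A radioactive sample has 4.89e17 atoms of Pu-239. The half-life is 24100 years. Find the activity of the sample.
A = λN = 1.406e13 decays/year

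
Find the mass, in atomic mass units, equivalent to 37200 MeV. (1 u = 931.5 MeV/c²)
m = E/c² = 39.94 u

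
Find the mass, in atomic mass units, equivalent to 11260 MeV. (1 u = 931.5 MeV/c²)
m = E/c² = 12.09 u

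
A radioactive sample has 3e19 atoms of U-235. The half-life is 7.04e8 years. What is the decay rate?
A = λN = 2.954e10 decays/year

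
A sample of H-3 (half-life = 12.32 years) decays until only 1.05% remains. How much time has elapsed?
t = t½ × log₂(N₀/N) = 80.99 years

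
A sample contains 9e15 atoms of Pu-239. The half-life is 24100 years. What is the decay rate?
A = λN = 2.589e11 decays/year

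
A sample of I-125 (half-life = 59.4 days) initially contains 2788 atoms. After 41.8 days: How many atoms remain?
N = N₀(1/2)^(t/t½) = 1712 atoms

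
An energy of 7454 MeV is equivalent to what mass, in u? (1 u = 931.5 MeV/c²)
m = E/c² = 8.002 u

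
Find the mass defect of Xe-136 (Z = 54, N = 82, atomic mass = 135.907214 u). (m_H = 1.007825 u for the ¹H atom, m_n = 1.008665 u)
Δm = Z·m_H + N·m_n − M = 1.226 u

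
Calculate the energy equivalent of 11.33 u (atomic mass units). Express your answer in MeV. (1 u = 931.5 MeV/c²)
E = mc² = 10550 MeV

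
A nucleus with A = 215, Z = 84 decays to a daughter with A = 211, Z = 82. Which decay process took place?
ΔA = -4, ΔZ = -2 ⇒ alpha decay (α)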